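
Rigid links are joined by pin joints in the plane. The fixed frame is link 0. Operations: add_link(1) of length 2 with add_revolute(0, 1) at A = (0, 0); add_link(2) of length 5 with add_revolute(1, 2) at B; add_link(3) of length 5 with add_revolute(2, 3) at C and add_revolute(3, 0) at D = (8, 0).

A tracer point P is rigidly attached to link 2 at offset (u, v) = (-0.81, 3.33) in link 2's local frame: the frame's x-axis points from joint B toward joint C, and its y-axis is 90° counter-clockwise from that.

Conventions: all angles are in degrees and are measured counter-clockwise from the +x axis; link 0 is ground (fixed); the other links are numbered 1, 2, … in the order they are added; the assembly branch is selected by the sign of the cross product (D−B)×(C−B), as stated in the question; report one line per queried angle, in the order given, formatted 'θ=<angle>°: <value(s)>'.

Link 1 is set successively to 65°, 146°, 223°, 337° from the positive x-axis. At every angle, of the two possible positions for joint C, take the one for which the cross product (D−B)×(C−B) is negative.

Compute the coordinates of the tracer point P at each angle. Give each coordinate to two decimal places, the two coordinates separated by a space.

A=(0,0), D=(8.00,0)
θ=65°: B = A + 2.00·(cos65°, sin65°) = (0.8452, 1.8126)
θ=65°: |BD| = 7.3808
θ=65°: circle(B,5.00) ∩ circle(D,5.00): a=3.6904, h=3.3736
θ=65°:   candidates: C₊=(5.2511,4.1766) cross=24.900; C₋=(3.5941,-2.3639) cross=-24.900
θ=65°:   branch - wants cross < 0 → take C=(3.5941,-2.3639) (cross=-24.900)
θ=65°: ex = (C−B)/|BC| = (0.5498,-0.8353); ey = (0.8353,0.5498)
θ=65°: P = B + -0.81·ex + 3.33·ey = (3.1815,4.3200)
θ=146°: B = A + 2.00·(cos146°, sin146°) = (-1.6581, 1.1184)
θ=146°: |BD| = 9.7226
θ=146°: circle(B,5.00) ∩ circle(D,5.00): a=4.8613, h=1.1695
θ=146°:   candidates: C₊=(3.3055,1.7209) cross=11.370; C₋=(3.0364,-0.6025) cross=-11.370
θ=146°:   branch - wants cross < 0 → take C=(3.0364,-0.6025) (cross=-11.370)
θ=146°: ex = (C−B)/|BC| = (0.9389,-0.3442); ey = (0.3442,0.9389)
θ=146°: P = B + -0.81·ex + 3.33·ey = (-1.2725,4.5237)
θ=223°: B = A + 2.00·(cos223°, sin223°) = (-1.4627, -1.3640)
θ=223°: |BD| = 9.5605
θ=223°: circle(B,5.00) ∩ circle(D,5.00): a=4.7803, h=1.4660
θ=223°:   candidates: C₊=(3.0595,0.7690) cross=14.016; C₋=(3.4778,-2.1330) cross=-14.016
θ=223°:   branch - wants cross < 0 → take C=(3.4778,-2.1330) (cross=-14.016)
θ=223°: ex = (C−B)/|BC| = (0.9881,-0.1538); ey = (0.1538,0.9881)
θ=223°: P = B + -0.81·ex + 3.33·ey = (-1.7509,2.0510)
θ=337°: B = A + 2.00·(cos337°, sin337°) = (1.8410, -0.7815)
θ=337°: |BD| = 6.2084
θ=337°: circle(B,5.00) ∩ circle(D,5.00): a=3.1042, h=3.9197
θ=337°:   candidates: C₊=(4.4271,3.4978) cross=24.335; C₋=(5.4139,-4.2793) cross=-24.335
θ=337°:   branch - wants cross < 0 → take C=(5.4139,-4.2793) (cross=-24.335)
θ=337°: ex = (C−B)/|BC| = (0.7146,-0.6996); ey = (0.6996,0.7146)
θ=337°: P = B + -0.81·ex + 3.33·ey = (3.5917,2.1647)

θ=65°: 3.18 4.32
θ=146°: -1.27 4.52
θ=223°: -1.75 2.05
θ=337°: 3.59 2.16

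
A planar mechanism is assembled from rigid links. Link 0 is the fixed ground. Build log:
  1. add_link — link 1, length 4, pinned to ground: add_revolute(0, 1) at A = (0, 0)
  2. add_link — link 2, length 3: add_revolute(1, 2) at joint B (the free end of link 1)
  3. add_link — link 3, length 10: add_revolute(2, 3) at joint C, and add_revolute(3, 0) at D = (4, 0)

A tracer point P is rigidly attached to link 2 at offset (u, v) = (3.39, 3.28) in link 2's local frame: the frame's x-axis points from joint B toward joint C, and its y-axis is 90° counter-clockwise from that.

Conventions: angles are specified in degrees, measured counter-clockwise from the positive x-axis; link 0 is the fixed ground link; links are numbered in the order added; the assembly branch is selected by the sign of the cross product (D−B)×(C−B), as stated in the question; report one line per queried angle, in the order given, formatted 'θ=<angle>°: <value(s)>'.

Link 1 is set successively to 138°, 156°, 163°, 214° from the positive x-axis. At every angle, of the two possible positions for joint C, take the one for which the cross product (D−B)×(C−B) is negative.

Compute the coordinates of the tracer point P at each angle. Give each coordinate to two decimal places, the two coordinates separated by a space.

A=(0,0), D=(4.00,0)
θ=138°: B = A + 4.00·(cos138°, sin138°) = (-2.9726, 2.6765)
θ=138°: |BD| = 7.4686
θ=138°: circle(B,3.00) ∩ circle(D,10.00): a=-2.3578, h=1.8549
θ=138°:   candidates: C₊=(-4.5090,5.2532) cross=13.854; C₋=(-5.8385,1.7898) cross=-13.854
θ=138°:   branch - wants cross < 0 → take C=(-5.8385,1.7898) (cross=-13.854)
θ=138°: ex = (C−B)/|BC| = (-0.9553,-0.2956); ey = (0.2956,-0.9553)
θ=138°: P = B + 3.39·ex + 3.28·ey = (-5.2416,-1.4589)
θ=156°: B = A + 4.00·(cos156°, sin156°) = (-3.6542, 1.6269)
θ=156°: |BD| = 7.8252
θ=156°: circle(B,3.00) ∩ circle(D,10.00): a=-1.9020, h=2.3200
θ=156°:   candidates: C₊=(-5.0322,4.2917) cross=18.155; C₋=(-5.9970,-0.2469) cross=-18.155
θ=156°:   branch - wants cross < 0 → take C=(-5.9970,-0.2469) (cross=-18.155)
θ=156°: ex = (C−B)/|BC| = (-0.7809,-0.6246); ey = (0.6246,-0.7809)
θ=156°: P = B + 3.39·ex + 3.28·ey = (-4.2527,-3.0520)
θ=163°: B = A + 4.00·(cos163°, sin163°) = (-3.8252, 1.1695)
θ=163°: |BD| = 7.9121
θ=163°: circle(B,3.00) ∩ circle(D,10.00): a=-1.7946, h=2.4040
θ=163°:   candidates: C₊=(-5.2448,3.8124) cross=19.021; C₋=(-5.9554,-0.9429) cross=-19.021
θ=163°:   branch - wants cross < 0 → take C=(-5.9554,-0.9429) (cross=-19.021)
θ=163°: ex = (C−B)/|BC| = (-0.7101,-0.7041); ey = (0.7041,-0.7101)
θ=163°: P = B + 3.39·ex + 3.28·ey = (-3.9229,-3.5465)
θ=214°: B = A + 4.00·(cos214°, sin214°) = (-3.3162, -2.2368)
θ=214°: |BD| = 7.6504
θ=214°: circle(B,3.00) ∩ circle(D,10.00): a=-2.1222, h=2.1205
θ=214°:   candidates: C₊=(-5.9655,-0.8294) cross=16.223; C₋=(-4.7256,-4.8851) cross=-16.223
θ=214°:   branch - wants cross < 0 → take C=(-4.7256,-4.8851) (cross=-16.223)
θ=214°: ex = (C−B)/|BC| = (-0.4698,-0.8828); ey = (0.8828,-0.4698)
θ=214°: P = B + 3.39·ex + 3.28·ey = (-2.0134,-6.7703)

θ=138°: -5.24 -1.46
θ=156°: -4.25 -3.05
θ=163°: -3.92 -3.55
θ=214°: -2.01 -6.77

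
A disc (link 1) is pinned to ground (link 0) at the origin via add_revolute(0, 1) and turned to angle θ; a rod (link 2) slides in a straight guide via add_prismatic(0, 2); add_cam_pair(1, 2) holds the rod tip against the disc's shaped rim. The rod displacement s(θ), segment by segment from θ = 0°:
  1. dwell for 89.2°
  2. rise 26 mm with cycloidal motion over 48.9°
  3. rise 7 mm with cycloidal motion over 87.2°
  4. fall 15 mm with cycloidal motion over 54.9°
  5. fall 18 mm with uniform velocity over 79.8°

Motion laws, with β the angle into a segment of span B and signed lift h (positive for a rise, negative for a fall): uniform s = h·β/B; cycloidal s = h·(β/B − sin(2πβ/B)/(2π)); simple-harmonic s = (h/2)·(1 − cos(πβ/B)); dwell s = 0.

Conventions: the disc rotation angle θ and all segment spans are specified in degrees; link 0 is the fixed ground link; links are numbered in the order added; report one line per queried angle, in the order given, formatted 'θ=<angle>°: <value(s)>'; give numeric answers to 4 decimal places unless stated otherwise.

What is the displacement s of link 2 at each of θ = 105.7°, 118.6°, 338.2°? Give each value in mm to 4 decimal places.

segment 1 (0° to 89.2°, dwell): s unchanged at 0.0000
θ = 105.7° falls in segment 2 (89.2° to 138.1°, cycloidal, h = 26): β = 105.7 − 89.2 = 16.5°, B = 48.9°; Δs = 26·(0.3374 − sin(2π·0.3374)/(2π)) = 5.2437; s = 0.0000 + 5.2437 = 5.2437
θ = 118.6° falls in segment 2 (89.2° to 138.1°, cycloidal, h = 26): β = 118.6 − 89.2 = 29.4°, B = 48.9°; Δs = 26·(0.6012 − sin(2π·0.6012)/(2π)) = 18.0899; s = 0.0000 + 18.0899 = 18.0899
segment 2 (89.2° to 138.1°, cycloidal, h = 26) is passed completely: s = 0.0000 + (26) = 26.0000
segment 3 (138.1° to 225.3°, cycloidal, h = 7) is passed completely: s = 26.0000 + (7) = 33.0000
segment 4 (225.3° to 280.2°, cycloidal, h = -15) is passed completely: s = 33.0000 + (-15) = 18.0000
θ = 338.2° falls in segment 5 (280.2° to 360°, uniform, h = -18): β = 338.2 − 280.2 = 58°, B = 79.8°; Δs = -18·58/79.8 = -13.0827; s = 18.0000 − 13.0827 = 4.9173

θ=105.7°: 5.2437
θ=118.6°: 18.0899
θ=338.2°: 4.9173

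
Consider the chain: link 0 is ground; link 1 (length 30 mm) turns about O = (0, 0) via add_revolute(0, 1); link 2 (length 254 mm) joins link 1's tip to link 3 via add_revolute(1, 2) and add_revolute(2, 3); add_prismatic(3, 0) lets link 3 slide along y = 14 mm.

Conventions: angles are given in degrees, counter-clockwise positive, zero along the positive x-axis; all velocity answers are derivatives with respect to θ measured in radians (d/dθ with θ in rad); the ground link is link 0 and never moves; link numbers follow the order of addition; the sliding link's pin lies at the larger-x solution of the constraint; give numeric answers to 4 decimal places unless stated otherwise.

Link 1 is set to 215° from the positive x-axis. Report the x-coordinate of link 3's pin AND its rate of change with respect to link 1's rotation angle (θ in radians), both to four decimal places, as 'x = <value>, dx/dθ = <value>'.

geometry: r = 30 mm, L = 254 mm, e = 14 mm
crank pin P = (r cos θ, r sin θ) = (-24.574561, -17.207293)
h = r sin θ − e = -17.207293 − 14 = -31.207293
x = r cos θ + √(L² − h²) = -24.574561 + 252.075594 = 227.501032
dx/dθ = −r sin θ − h·r cos θ/√(L² − h²) (θ in radians; h = -31.207293) = 14.164930

x = 227.5010, dx/dθ = 14.1649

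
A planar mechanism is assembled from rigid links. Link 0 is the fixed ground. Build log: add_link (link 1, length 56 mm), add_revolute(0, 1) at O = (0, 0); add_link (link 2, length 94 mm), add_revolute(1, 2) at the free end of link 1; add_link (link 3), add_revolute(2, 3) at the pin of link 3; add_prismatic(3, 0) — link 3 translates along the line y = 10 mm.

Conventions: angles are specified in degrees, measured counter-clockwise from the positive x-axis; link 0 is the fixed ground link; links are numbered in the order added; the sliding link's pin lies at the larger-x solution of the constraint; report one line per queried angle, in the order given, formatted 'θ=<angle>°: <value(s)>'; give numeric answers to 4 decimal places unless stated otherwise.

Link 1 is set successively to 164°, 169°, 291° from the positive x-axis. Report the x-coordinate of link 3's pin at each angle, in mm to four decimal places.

geometry: r = 56 mm, L = 94 mm, e = 10 mm
θ=164°: crank pin P = (r cos θ, r sin θ) = (-53.830655, 15.435692)
θ=164°: h = r sin θ − e = 15.435692 − 10 = 5.435692
θ=164°: x = r cos θ + √(L² − h²) = -53.830655 + 93.842705 = 40.012050
θ=169°: crank pin P = (r cos θ, r sin θ) = (-54.971122, 10.685304)
θ=169°: h = r sin θ − e = 10.685304 − 10 = 0.685304
θ=169°: x = r cos θ + √(L² − h²) = -54.971122 + 93.997502 = 39.026380
θ=291°: crank pin P = (r cos θ, r sin θ) = (20.068605, -52.280504)
θ=291°: h = r sin θ − e = -52.280504 − 10 = -62.280504
θ=291°: x = r cos θ + √(L² − h²) = 20.068605 + 70.406952 = 90.475557

θ=164°: 40.0120
θ=169°: 39.0264
θ=291°: 90.4756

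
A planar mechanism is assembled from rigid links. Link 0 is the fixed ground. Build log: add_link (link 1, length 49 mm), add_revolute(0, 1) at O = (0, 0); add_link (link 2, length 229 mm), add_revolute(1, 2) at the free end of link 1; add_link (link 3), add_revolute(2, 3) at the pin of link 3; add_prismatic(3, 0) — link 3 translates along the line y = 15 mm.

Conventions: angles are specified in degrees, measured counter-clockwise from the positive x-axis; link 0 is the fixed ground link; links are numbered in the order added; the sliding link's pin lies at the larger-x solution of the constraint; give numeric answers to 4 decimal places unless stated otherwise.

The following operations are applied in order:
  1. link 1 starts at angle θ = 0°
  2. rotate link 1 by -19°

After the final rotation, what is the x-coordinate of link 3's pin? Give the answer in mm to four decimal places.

geometry: r = 49 mm, L = 229 mm, e = 15 mm; θ starts at 0°
rotate link 1 by -19°: θ ← 0° -19° = -19°
crank pin P = (r cos θ, r sin θ) = (46.330410, -15.952840)
h = r sin θ − e = -15.952840 − 15 = -30.952840
x = r cos θ + √(L² − h²) = 46.330410 + 226.898483 = 273.228894

273.2289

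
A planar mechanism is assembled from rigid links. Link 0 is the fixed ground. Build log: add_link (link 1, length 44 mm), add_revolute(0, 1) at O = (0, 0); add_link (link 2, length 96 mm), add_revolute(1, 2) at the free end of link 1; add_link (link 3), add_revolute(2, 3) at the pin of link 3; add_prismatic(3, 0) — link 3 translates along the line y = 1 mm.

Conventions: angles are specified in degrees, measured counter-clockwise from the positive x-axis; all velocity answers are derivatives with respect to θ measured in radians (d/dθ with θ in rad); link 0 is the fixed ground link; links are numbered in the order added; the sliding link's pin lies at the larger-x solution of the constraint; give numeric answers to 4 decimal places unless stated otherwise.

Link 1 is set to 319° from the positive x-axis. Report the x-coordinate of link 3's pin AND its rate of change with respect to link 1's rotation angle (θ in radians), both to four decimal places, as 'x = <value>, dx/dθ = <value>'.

geometry: r = 44 mm, L = 96 mm, e = 1 mm
crank pin P = (r cos θ, r sin θ) = (33.207222, -28.866597)
h = r sin θ − e = -28.866597 − 1 = -29.866597
x = r cos θ + √(L² − h²) = 33.207222 + 91.235883 = 124.443105
dx/dθ = −r sin θ − h·r cos θ/√(L² − h²) (θ in radians; h = -29.866597) = 39.737174

x = 124.4431, dx/dθ = 39.7372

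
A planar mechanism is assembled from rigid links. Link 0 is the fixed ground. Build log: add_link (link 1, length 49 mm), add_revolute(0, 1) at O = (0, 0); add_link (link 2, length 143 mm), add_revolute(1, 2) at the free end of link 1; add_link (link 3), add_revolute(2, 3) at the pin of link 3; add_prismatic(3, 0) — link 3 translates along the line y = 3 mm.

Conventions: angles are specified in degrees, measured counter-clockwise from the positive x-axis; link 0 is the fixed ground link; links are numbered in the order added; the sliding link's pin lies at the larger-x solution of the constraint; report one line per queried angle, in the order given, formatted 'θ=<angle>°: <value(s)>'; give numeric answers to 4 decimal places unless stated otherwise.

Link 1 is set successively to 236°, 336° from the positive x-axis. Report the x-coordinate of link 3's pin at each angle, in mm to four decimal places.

geometry: r = 49 mm, L = 143 mm, e = 3 mm
θ=236°: crank pin P = (r cos θ, r sin θ) = (-27.400452, -40.622841)
θ=236°: h = r sin θ − e = -40.622841 − 3 = -43.622841
θ=236°: x = r cos θ + √(L² − h²) = -27.400452 + 136.183875 = 108.783422
θ=336°: crank pin P = (r cos θ, r sin θ) = (44.763727, -19.930096)
θ=336°: h = r sin θ − e = -19.930096 − 3 = -22.930096
θ=336°: x = r cos θ + √(L² − h²) = 44.763727 + 141.149604 = 185.913331

θ=236°: 108.7834
θ=336°: 185.9133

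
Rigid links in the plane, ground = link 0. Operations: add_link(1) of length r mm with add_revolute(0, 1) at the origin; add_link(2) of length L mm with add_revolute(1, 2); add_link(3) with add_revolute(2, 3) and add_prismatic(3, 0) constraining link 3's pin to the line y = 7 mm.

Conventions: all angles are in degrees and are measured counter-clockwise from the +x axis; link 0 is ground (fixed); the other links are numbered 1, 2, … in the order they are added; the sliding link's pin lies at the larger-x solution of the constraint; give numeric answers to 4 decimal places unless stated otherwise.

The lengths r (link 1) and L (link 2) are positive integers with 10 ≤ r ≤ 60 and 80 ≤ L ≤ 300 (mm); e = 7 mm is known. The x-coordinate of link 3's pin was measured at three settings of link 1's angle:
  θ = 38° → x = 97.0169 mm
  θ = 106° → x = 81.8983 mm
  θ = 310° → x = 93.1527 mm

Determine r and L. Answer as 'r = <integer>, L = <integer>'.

constraint per measurement: (x − r cos θ)² + (r sin θ − e)² = L²
subtracting the θ₁ and θ₂ equations cancels the r² and L² terms:
r = (x₁² − x₂²) / (2[(x₁cos θ₁ + e sin θ₁) − (x₂cos θ₂ + e sin θ₂)]) = 14.0000 → r = 14
L² = (x₁ − r cos θ₁)² + (r sin θ₁ − e)² = 7395.9991 → L = 86.0000 → L = 86
check at θ₃=310°: x = 93.1527 (printed 93.1527) ✓

r = 14, L = 86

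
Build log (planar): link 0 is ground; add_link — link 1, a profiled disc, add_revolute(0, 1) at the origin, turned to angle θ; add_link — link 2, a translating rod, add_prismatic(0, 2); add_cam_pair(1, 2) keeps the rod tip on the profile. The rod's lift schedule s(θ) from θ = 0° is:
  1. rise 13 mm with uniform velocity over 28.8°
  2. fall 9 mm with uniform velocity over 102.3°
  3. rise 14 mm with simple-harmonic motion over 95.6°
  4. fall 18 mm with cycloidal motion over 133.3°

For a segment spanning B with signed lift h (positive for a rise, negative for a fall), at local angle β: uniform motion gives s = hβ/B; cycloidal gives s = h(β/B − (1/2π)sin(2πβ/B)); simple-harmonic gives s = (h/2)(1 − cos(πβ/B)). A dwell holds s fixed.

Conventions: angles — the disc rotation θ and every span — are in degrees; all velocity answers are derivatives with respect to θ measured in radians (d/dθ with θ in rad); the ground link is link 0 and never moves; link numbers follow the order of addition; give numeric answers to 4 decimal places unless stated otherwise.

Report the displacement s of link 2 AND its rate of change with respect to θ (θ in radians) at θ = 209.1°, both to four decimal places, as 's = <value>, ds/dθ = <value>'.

seg 1 [0°–28.8°] uniform, h=13: full span → s += 13 → s = 13.0000
seg 2 [28.8°–131.1°] uniform, h=-9: full span → s += -9 → s = 4.0000
seg 3 [131.1°–226.7°] simple-harmonic, h=14: θ=209.1° here. β=78, B=95.6. 14/2·(1 − cos(π·0.8159)) = 12.8615 → s = 16.8615
velocity in seg [131.1°–226.7°] (simple-harmonic), θ in radians: β = 78° = 1.3614 rad, B = 95.6° = 1.6685 rad; ds/dθ = (πh/(2B)) sin(πβ/B) = (π·14/(2·1.6685)) sin(π·0.8159) = 7.204914 mm/rad

s = 16.8615, ds/dθ = 7.2049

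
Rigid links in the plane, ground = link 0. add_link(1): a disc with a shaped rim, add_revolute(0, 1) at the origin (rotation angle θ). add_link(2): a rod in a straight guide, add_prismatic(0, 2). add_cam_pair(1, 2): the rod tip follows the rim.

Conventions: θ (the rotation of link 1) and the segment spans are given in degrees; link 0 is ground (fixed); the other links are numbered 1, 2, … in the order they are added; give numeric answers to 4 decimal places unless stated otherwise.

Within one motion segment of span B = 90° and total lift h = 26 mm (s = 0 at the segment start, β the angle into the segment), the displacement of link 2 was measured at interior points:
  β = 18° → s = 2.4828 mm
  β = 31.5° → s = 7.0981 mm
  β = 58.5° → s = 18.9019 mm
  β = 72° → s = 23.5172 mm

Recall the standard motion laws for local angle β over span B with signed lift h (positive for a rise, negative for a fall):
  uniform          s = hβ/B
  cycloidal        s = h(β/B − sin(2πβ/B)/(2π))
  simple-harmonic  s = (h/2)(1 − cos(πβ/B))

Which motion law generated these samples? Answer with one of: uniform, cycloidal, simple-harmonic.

candidates at β/B = r: uniform s = h·r (linear in β); cycloidal s = h·(r − sin(2πr)/(2π)); simple-harmonic s = (h/2)(1 − cos(πr))
β=18°: printed 2.4828 | uniform 5.2000, cycloidal 1.2645, simple-harmonic 2.4828
β=31.5°: printed 7.0981 | uniform 9.1000, cycloidal 5.7523, simple-harmonic 7.0981
β=58.5°: printed 18.9019 | uniform 16.9000, cycloidal 20.2477, simple-harmonic 18.9019
β=72°: printed 23.5172 | uniform 20.8000, cycloidal 24.7355, simple-harmonic 23.5172
only one law matches every sample → simple-harmonic

simple-harmonic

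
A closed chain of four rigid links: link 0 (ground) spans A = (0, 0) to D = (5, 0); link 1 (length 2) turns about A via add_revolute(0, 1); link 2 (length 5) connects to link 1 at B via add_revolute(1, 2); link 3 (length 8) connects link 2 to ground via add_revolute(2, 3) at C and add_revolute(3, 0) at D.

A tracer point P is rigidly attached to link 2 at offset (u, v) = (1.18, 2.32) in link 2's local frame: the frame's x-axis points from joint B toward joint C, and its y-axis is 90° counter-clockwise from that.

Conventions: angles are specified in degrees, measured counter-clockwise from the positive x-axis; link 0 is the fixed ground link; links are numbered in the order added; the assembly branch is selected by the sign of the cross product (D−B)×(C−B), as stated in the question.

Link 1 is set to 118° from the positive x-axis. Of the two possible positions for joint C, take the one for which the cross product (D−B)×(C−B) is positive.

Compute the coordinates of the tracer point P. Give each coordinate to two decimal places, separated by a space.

A=(0,0), D=(5.00,0)
B = A + 2.00·(cos118°, sin118°) = (-0.9389, 1.7659)
|BD| = 6.1959
circle(B,5.00) ∩ circle(D,8.00): a=-0.0493, h=4.9998
  candidates: C₊=(0.4388,6.5723) cross=30.978; C₋=(-2.4111,-3.0125) cross=-30.978
  branch + wants cross > 0 → take C=(0.4388,6.5723) (cross=30.978)
ex = (C−B)/|BC| = (0.2755,0.9613); ey = (-0.9613,0.2755)
P = B + 1.18·ex + 2.32·ey = (-2.8440,3.5395)

-2.84 3.54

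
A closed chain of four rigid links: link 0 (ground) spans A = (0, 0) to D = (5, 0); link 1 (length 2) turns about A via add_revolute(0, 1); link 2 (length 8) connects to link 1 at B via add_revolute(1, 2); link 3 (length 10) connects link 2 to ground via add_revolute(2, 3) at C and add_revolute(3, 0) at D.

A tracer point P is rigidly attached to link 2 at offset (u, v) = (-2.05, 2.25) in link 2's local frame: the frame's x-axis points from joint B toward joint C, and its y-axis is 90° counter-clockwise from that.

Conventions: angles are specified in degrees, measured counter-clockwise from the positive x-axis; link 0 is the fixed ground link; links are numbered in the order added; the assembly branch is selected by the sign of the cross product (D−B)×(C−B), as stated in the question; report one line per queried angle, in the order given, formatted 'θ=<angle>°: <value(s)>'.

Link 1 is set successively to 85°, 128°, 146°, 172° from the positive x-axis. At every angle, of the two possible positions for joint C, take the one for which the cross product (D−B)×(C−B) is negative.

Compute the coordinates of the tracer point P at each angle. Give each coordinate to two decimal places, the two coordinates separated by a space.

A=(0,0), D=(5.00,0)
θ=85°: B = A + 2.00·(cos85°, sin85°) = (0.1743, 1.9924)
θ=85°: |BD| = 5.2208
θ=85°: circle(B,8.00) ∩ circle(D,10.00): a=-0.8373, h=7.9561
θ=85°:   candidates: C₊=(2.4366,9.6659) cross=41.537; C₋=(-3.6359,-5.0420) cross=-41.537
θ=85°:   branch - wants cross < 0 → take C=(-3.6359,-5.0420) (cross=-41.537)
θ=85°: ex = (C−B)/|BC| = (-0.4763,-0.8793); ey = (0.8793,-0.4763)
θ=85°: P = B + -2.05·ex + 2.25·ey = (3.1291,2.7233)
θ=128°: B = A + 2.00·(cos128°, sin128°) = (-1.2313, 1.5760)
θ=128°: |BD| = 6.4275
θ=128°: circle(B,8.00) ∩ circle(D,10.00): a=0.4133, h=7.9893
θ=128°:   candidates: C₊=(1.1283,9.2201) cross=51.352; C₋=(-2.7896,-6.2707) cross=-51.352
θ=128°:   branch - wants cross < 0 → take C=(-2.7896,-6.2707) (cross=-51.352)
θ=128°: ex = (C−B)/|BC| = (-0.1948,-0.9808); ey = (0.9808,-0.1948)
θ=128°: P = B + -2.05·ex + 2.25·ey = (1.3749,3.1485)
θ=146°: B = A + 2.00·(cos146°, sin146°) = (-1.6581, 1.1184)
θ=146°: |BD| = 6.7514
θ=146°: circle(B,8.00) ∩ circle(D,10.00): a=0.7095, h=7.9685
θ=146°:   candidates: C₊=(0.3617,8.8592) cross=53.798; C₋=(-2.2783,-6.8575) cross=-53.798
θ=146°:   branch - wants cross < 0 → take C=(-2.2783,-6.8575) (cross=-53.798)
θ=146°: ex = (C−B)/|BC| = (-0.0775,-0.9970); ey = (0.9970,-0.0775)
θ=146°: P = B + -2.05·ex + 2.25·ey = (0.7441,2.9878)
θ=172°: B = A + 2.00·(cos172°, sin172°) = (-1.9805, 0.2783)
θ=172°: |BD| = 6.9861
θ=172°: circle(B,8.00) ∩ circle(D,10.00): a=0.9165, h=7.9473
θ=172°:   candidates: C₊=(-0.7481,8.1828) cross=55.521; C₋=(-1.3814,-7.6992) cross=-55.521
θ=172°:   branch - wants cross < 0 → take C=(-1.3814,-7.6992) (cross=-55.521)
θ=172°: ex = (C−B)/|BC| = (0.0749,-0.9972); ey = (0.9972,0.0749)
θ=172°: P = B + -2.05·ex + 2.25·ey = (0.1096,2.4911)

θ=85°: 3.13 2.72
θ=128°: 1.37 3.15
θ=146°: 0.74 2.99
θ=172°: 0.11 2.49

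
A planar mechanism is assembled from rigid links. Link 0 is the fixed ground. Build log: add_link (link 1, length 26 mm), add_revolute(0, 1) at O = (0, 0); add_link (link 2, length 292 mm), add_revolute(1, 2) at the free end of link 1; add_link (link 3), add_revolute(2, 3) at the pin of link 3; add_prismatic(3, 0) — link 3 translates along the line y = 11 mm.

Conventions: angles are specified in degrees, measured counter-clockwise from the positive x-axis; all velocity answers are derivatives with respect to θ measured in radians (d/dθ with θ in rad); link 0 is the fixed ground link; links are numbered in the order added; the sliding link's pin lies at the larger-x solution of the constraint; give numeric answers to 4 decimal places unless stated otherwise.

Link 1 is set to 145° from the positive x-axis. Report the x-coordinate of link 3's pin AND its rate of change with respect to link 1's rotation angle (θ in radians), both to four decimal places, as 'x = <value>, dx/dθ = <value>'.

geometry: r = 26 mm, L = 292 mm, e = 11 mm
crank pin P = (r cos θ, r sin θ) = (-21.297953, 14.912987)
h = r sin θ − e = 14.912987 − 11 = 3.912987
x = r cos θ + √(L² − h²) = -21.297953 + 291.973781 = 270.675827
dx/dθ = −r sin θ − h·r cos θ/√(L² − h²) (θ in radians; h = 3.912987) = -14.627555

x = 270.6758, dx/dθ = -14.6276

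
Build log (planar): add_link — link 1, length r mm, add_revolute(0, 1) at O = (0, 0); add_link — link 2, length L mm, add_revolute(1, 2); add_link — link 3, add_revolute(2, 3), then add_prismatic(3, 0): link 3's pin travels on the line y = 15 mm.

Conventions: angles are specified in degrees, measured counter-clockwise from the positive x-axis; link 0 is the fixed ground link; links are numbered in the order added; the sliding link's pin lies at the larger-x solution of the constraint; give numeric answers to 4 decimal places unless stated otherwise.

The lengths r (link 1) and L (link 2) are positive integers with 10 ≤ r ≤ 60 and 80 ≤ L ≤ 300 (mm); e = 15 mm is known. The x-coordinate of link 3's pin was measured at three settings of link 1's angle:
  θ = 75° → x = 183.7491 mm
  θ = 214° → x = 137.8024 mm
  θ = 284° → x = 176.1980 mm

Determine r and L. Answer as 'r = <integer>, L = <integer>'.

constraint per measurement: (x − r cos θ)² + (r sin θ − e)² = L²
subtracting the θ₁ and θ₂ equations cancels the r² and L² terms:
r = (x₁² − x₂²) / (2[(x₁cos θ₁ + e sin θ₁) − (x₂cos θ₂ + e sin θ₂)]) = 40.0000 → r = 40
L² = (x₁ − r cos θ₁)² + (r sin θ₁ − e)² = 30624.9994 → L = 175.0000 → L = 175
check at θ₃=284°: x = 176.1980 (printed 176.1980) ✓

r = 40, L = 175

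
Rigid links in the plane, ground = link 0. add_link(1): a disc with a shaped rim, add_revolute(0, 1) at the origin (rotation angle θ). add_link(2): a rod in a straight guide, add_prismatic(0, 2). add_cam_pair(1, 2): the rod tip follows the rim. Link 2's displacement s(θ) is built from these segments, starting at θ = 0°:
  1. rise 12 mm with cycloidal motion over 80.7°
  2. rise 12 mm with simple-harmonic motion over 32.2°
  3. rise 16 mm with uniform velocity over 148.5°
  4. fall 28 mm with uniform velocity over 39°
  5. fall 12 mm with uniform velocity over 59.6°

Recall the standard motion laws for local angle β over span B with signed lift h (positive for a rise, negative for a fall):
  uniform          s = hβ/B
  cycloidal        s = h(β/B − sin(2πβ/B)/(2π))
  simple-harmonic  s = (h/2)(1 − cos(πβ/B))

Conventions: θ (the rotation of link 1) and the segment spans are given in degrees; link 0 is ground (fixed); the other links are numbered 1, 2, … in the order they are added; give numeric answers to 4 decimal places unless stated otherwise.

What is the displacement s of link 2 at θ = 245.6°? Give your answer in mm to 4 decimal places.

segment 1 (0° to 80.7°, cycloidal, h = 12) is passed completely: s = 0.0000 + (12) = 12.0000
segment 2 (80.7° to 112.9°, simple-harmonic, h = 12) is passed completely: s = 12.0000 + (12) = 24.0000
θ = 245.6° falls in segment 3 (112.9° to 261.4°, uniform, h = 16): β = 245.6 − 112.9 = 132.7°, B = 148.5°; Δs = 16·132.7/148.5 = 14.2976; s = 24.0000 + 14.2976 = 38.2976

38.2976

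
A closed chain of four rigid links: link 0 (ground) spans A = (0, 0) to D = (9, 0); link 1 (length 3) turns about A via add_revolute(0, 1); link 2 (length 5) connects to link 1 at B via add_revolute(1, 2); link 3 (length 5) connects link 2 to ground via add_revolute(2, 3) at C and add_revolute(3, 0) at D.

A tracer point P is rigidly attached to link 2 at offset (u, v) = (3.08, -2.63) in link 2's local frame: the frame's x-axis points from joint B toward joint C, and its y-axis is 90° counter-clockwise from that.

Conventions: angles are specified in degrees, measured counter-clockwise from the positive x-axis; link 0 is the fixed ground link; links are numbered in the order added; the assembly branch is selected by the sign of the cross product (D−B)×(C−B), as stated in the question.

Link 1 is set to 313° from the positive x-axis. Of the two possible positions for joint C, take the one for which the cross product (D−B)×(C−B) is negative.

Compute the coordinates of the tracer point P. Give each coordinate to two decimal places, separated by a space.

A=(0,0), D=(9.00,0)
B = A + 3.00·(cos313°, sin313°) = (2.0460, -2.1941)
|BD| = 7.2919
circle(B,5.00) ∩ circle(D,5.00): a=3.6460, h=3.4215
  candidates: C₊=(4.4935,2.1660) cross=24.950; C₋=(6.5525,-4.3600) cross=-24.950
  branch - wants cross < 0 → take C=(6.5525,-4.3600) (cross=-24.950)
ex = (C−B)/|BC| = (0.9013,-0.4332); ey = (0.4332,0.9013)
P = B + 3.08·ex + -2.63·ey = (3.6827,-5.8987)

3.68 -5.90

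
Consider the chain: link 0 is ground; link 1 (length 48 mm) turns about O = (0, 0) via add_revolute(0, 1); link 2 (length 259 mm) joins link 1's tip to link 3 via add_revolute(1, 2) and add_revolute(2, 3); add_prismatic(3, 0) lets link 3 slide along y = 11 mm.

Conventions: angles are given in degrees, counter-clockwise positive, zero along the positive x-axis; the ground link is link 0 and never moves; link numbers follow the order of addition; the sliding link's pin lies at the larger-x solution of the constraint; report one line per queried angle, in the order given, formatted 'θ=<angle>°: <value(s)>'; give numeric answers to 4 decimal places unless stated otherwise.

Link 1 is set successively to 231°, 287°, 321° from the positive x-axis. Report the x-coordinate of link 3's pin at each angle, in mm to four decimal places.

geometry: r = 48 mm, L = 259 mm, e = 11 mm
θ=231°: crank pin P = (r cos θ, r sin θ) = (-30.207379, -37.303006)
θ=231°: h = r sin θ − e = -37.303006 − 11 = -48.303006
θ=231°: x = r cos θ + √(L² − h²) = -30.207379 + 254.455929 = 224.248550
θ=287°: crank pin P = (r cos θ, r sin θ) = (14.033842, -45.902628)
θ=287°: h = r sin θ − e = -45.902628 − 11 = -56.902628
θ=287°: x = r cos θ + √(L² − h²) = 14.033842 + 252.671904 = 266.705745
θ=321°: crank pin P = (r cos θ, r sin θ) = (37.303006, -30.207379)
θ=321°: h = r sin θ − e = -30.207379 − 11 = -41.207379
θ=321°: x = r cos θ + √(L² − h²) = 37.303006 + 255.700903 = 293.003909

θ=231°: 224.2485
θ=287°: 266.7057
θ=321°: 293.0039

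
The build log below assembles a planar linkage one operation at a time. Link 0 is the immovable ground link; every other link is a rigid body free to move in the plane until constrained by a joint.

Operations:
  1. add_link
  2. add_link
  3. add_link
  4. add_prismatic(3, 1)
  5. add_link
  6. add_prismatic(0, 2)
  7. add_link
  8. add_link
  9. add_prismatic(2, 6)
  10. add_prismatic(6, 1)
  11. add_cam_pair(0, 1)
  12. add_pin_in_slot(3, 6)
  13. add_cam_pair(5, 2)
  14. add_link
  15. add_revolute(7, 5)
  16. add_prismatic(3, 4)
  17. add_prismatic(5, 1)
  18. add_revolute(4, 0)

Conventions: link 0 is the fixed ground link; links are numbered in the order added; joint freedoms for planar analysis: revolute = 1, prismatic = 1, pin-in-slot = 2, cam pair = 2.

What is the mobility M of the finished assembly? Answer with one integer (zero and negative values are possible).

link 0 = ground. State L|J1|J2 = 1|0|0
+link1  2|0|0
+link2  3|0|0
+link3  4|0|0
P(3,1) f=1→J1  4|1|0
+link4  5|1|0
P(0,2) f=1→J1  5|2|0
+link5  6|2|0
+link6  7|2|0
P(2,6) f=1→J1  7|3|0
P(6,1) f=1→J1  7|4|0
C(0,1) f=2→J2  7|4|1
PS(3,6) f=2→J2  7|4|2
C(5,2) f=2→J2  7|4|3
+link7  8|4|3
R(7,5) f=1→J1  8|5|3
P(3,4) f=1→J1  8|6|3
P(5,1) f=1→J1  8|7|3
R(4,0) f=1→J1  8|8|3
M = 3(8−1)−2·8−3 = 21−16−3 = 2

M = 2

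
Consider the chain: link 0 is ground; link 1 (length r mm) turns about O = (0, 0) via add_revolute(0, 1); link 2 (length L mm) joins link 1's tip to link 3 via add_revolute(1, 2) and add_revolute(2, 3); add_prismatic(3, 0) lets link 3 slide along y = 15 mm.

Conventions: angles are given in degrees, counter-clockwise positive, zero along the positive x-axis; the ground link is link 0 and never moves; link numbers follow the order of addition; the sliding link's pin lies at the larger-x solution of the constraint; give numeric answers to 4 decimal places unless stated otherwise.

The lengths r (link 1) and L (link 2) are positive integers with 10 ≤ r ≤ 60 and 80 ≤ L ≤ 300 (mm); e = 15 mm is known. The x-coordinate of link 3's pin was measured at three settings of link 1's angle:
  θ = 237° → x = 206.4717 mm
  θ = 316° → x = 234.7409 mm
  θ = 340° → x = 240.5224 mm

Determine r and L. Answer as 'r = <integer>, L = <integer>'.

constraint per measurement: (x − r cos θ)² + (r sin θ − e)² = L²
subtracting the θ₁ and θ₂ equations cancels the r² and L² terms:
r = (x₁² − x₂²) / (2[(x₁cos θ₁ + e sin θ₁) − (x₂cos θ₂ + e sin θ₂)]) = 22.0000 → r = 22
L² = (x₁ − r cos θ₁)² + (r sin θ₁ − e)² = 48840.9976 → L = 221.0000 → L = 221
check at θ₃=340°: x = 240.5224 (printed 240.5224) ✓

r = 22, L = 221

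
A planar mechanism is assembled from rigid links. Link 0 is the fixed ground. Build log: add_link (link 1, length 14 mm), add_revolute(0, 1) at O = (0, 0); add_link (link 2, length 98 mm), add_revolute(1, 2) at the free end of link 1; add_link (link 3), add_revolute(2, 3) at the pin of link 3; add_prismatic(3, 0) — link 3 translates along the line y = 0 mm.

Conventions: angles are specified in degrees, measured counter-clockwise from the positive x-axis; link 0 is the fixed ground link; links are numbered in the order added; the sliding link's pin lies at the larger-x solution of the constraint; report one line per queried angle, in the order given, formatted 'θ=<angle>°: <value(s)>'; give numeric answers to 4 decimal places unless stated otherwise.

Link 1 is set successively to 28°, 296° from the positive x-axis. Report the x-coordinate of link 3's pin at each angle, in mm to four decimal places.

geometry: r = 14 mm, L = 98 mm, e = 0 mm
θ=28°: crank pin P = (r cos θ, r sin θ) = (12.361266, 6.572602)
θ=28°: h = r sin θ − e = 6.572602 − 0 = 6.572602
θ=28°: x = r cos θ + √(L² − h²) = 12.361266 + 97.779348 = 110.140614
θ=296°: crank pin P = (r cos θ, r sin θ) = (6.137196, -12.583117)
θ=296°: h = r sin θ − e = -12.583117 − 0 = -12.583117
θ=296°: x = r cos θ + √(L² − h²) = 6.137196 + 97.188812 = 103.326008

θ=28°: 110.1406
θ=296°: 103.3260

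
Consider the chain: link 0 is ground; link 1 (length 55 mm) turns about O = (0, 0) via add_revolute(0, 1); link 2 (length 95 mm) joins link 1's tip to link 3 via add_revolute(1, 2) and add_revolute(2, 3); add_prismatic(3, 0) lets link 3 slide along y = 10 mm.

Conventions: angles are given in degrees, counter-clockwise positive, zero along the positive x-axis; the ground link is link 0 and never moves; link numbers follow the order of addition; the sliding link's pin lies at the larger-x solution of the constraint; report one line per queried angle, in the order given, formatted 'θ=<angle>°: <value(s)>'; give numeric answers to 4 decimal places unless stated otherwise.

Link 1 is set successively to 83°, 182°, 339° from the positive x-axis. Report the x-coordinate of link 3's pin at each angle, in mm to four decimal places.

geometry: r = 55 mm, L = 95 mm, e = 10 mm
θ=83°: crank pin P = (r cos θ, r sin θ) = (6.702814, 54.590038)
θ=83°: h = r sin θ − e = 54.590038 − 10 = 44.590038
θ=83°: x = r cos θ + √(L² − h²) = 6.702814 + 83.885210 = 90.588024
θ=182°: crank pin P = (r cos θ, r sin θ) = (-54.966495, -1.919472)
θ=182°: h = r sin θ − e = -1.919472 − 10 = -11.919472
θ=182°: x = r cos θ + √(L² − h²) = -54.966495 + 94.249277 = 39.282781
θ=339°: crank pin P = (r cos θ, r sin θ) = (51.346923, -19.710237)
θ=339°: h = r sin θ − e = -19.710237 − 10 = -29.710237
θ=339°: x = r cos θ + √(L² − h²) = 51.346923 + 90.234704 = 141.581627

θ=83°: 90.5880
θ=182°: 39.2828
θ=339°: 141.5816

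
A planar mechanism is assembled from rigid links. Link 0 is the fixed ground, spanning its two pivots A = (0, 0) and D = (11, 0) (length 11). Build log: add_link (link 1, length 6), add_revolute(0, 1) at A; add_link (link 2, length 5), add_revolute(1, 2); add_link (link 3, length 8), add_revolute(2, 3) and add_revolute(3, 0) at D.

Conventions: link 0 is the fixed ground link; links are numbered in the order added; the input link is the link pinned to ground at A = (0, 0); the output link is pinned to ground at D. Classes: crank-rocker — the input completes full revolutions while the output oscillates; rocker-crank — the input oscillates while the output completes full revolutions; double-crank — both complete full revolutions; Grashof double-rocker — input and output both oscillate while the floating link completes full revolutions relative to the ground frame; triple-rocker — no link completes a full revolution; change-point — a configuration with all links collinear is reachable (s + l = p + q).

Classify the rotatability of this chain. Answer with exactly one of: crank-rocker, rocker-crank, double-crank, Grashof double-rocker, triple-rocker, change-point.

lengths: ground=11, input=6, coupler=5, output=8
sorted: s=5 (shortest), l=11 (longest), p+q=14
s + l = 16 vs p + q = 14
s + l > p + q → non-Grashof → no link fully rotates → triple-rocker

triple-rocker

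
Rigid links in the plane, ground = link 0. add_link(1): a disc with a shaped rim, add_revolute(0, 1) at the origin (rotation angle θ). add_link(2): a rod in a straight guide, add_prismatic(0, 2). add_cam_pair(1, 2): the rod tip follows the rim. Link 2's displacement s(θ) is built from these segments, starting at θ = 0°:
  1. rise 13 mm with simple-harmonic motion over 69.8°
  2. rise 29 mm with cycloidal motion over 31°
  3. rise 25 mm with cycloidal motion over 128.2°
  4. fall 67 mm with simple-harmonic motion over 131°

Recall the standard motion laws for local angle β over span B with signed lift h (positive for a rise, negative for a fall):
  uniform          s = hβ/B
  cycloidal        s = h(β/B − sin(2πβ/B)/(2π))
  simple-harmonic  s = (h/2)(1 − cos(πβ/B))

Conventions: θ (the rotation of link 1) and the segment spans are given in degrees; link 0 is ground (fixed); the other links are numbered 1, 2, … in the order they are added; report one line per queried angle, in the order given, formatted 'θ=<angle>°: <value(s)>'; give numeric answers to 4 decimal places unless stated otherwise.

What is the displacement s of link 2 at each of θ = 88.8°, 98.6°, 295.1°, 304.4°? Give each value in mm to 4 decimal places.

segment 1 (0° to 69.8°, simple-harmonic, h = 13) is passed completely: s = 0.0000 + (13) = 13.0000
θ = 88.8° falls in segment 2 (69.8° to 100.8°, cycloidal, h = 29): β = 88.8 − 69.8 = 19°, B = 31°; Δs = 29·(0.6129 − sin(2π·0.6129)/(2π)) = 20.7806; s = 13.0000 + 20.7806 = 33.7806
θ = 98.6° falls in segment 2 (69.8° to 100.8°, cycloidal, h = 29): β = 98.6 − 69.8 = 28.8°, B = 31°; Δs = 29·(0.9290 − sin(2π·0.9290)/(2π)) = 28.9325; s = 13.0000 + 28.9325 = 41.9325
segment 2 (69.8° to 100.8°, cycloidal, h = 29) is passed completely: s = 13.0000 + (29) = 42.0000
segment 3 (100.8° to 229°, cycloidal, h = 25) is passed completely: s = 42.0000 + (25) = 67.0000
θ = 295.1° falls in segment 4 (229° to 360°, simple-harmonic, h = -67): β = 295.1 − 229 = 66.1°, B = 131°; Δs = -67/2·(1 − cos(π·0.5046)) = -33.9820; s = 67.0000 − 33.9820 = 33.0180
θ = 304.4° falls in segment 4 (229° to 360°, simple-harmonic, h = -67): β = 304.4 − 229 = 75.4°, B = 131°; Δs = -67/2·(1 − cos(π·0.5756)) = -41.3790; s = 67.0000 − 41.3790 = 25.6210

θ=88.8°: 33.7806
θ=98.6°: 41.9325
θ=295.1°: 33.0180
θ=304.4°: 25.6210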